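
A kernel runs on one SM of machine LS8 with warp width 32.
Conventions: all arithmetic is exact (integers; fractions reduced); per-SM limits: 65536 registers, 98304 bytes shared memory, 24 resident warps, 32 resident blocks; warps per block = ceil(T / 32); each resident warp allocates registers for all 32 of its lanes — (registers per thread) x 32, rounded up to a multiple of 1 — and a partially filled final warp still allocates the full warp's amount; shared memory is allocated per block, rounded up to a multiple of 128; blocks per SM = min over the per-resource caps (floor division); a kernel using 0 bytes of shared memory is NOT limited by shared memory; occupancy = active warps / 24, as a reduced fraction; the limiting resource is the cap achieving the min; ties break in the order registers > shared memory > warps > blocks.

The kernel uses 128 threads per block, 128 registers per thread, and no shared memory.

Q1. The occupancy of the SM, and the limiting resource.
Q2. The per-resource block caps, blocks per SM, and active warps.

Answer: occupancy 2/3, limited by registers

registers: 4 blocks
shared memory: no limit (kernel uses none)
warps: 6 blocks
blocks: 32 blocks

Answer: 4 blocks, 16 active warps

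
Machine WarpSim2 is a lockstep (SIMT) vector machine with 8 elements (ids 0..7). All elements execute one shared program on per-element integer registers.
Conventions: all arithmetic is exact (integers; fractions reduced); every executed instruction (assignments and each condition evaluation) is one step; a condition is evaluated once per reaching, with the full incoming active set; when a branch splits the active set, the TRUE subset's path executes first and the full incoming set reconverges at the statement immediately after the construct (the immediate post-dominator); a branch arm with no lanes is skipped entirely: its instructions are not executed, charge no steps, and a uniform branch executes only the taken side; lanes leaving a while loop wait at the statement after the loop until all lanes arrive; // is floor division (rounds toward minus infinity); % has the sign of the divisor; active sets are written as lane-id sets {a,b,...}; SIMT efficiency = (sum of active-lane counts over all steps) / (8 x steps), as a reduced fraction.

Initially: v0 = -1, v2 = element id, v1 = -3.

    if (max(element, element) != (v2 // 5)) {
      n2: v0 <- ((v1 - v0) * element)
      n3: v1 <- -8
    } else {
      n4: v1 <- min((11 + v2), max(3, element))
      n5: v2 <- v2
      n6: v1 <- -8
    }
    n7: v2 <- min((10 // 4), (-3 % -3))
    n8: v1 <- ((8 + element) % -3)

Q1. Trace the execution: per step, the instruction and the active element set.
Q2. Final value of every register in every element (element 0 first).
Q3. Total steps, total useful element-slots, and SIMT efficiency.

step 0: eval (max(element, element) != (v2 // 5)) {0,1,2,3,4,5,6,7}
step 1: v0 <- ((v1 - v0) * element)  {1,2,3,4,5,6,7}
step 2: v1 <- -8                     {1,2,3,4,5,6,7}
step 3: v1 <- min((11 + v2), max(3, element)) {0}
step 4: v2 <- v2                     {0}
step 5: v1 <- -8                     {0}
step 6: v2 <- min((10 // 4), (-3 % -3)) {0,1,2,3,4,5,6,7}
step 7: v1 <- ((8 + element) % -3)   {0,1,2,3,4,5,6,7}

Answer: 8 steps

v0: -1,-2,-4,-6,-8,-10,-12,-14
v2: 0,0,0,0,0,0,0,0
v1: -1,0,-2,-1,0,-2,-1,0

steps = 8; useful = 41; efficiency = 41/64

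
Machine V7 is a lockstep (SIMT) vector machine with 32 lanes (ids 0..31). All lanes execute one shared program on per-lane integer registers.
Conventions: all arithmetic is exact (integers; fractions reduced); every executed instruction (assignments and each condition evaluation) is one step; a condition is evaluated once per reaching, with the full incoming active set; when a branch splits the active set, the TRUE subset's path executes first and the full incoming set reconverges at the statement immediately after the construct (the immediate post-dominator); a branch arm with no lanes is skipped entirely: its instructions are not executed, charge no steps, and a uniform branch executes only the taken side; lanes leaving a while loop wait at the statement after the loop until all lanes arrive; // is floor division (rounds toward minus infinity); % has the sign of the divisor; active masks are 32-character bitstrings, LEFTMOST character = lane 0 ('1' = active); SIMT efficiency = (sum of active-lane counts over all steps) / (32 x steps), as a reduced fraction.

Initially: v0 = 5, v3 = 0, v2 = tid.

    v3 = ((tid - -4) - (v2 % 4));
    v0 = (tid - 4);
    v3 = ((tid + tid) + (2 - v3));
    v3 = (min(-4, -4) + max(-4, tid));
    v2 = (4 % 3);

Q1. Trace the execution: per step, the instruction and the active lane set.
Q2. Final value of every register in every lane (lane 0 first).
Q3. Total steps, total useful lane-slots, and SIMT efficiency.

step 0: v3 <- ((tid - -4) - (v2 % 4)) 11111111111111111111111111111111
step 1: v0 <- (tid - 4)              11111111111111111111111111111111
step 2: v3 <- ((tid + tid) + (2 - v3)) 11111111111111111111111111111111
step 3: v3 <- (min(-4, -4) + max(-4, tid)) 11111111111111111111111111111111
step 4: v2 <- (4 % 3)                11111111111111111111111111111111

Answer: 5 steps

v0: -4,-3,-2,-1,0,1,2,3,4,5,6,7,8,9,10,11,12,13,14,15,16,17,18,19,20,21,22,23,24,25,26,27
v3: -4,-3,-2,-1,0,1,2,3,4,5,6,7,8,9,10,11,12,13,14,15,16,17,18,19,20,21,22,23,24,25,26,27
v2: 1,1,1,1,1,1,1,1,1,1,1,1,1,1,1,1,1,1,1,1,1,1,1,1,1,1,1,1,1,1,1,1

steps = 5; useful = 160; efficiency = 160/160 = 1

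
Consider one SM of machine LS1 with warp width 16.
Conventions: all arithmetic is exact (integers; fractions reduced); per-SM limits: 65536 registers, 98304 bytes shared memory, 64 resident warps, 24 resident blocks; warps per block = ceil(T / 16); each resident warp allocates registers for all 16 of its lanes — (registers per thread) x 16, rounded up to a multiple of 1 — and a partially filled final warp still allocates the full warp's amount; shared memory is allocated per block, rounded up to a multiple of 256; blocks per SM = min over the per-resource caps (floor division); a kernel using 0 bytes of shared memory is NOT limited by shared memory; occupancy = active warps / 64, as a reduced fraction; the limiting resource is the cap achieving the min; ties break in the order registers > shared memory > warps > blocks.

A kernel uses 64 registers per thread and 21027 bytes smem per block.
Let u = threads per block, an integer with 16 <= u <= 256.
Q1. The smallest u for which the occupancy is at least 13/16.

Answer: u = 193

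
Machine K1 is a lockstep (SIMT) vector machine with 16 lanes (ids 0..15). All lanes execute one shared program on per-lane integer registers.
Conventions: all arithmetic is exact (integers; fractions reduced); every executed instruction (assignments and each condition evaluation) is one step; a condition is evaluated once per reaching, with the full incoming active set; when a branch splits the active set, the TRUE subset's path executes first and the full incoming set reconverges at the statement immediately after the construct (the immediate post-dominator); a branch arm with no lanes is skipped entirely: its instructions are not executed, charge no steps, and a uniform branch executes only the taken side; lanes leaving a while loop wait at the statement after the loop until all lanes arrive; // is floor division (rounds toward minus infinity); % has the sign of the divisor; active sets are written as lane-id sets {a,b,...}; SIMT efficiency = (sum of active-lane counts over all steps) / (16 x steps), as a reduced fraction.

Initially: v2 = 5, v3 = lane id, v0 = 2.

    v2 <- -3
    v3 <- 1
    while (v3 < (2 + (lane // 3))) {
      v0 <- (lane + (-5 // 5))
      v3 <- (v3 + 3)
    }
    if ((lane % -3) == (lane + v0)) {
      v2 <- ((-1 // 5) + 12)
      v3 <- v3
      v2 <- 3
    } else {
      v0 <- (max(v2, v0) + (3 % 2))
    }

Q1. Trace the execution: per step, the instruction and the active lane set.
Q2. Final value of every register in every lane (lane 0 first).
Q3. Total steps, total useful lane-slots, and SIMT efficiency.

step 0: v2 <- -3                     {0,1,2,3,4,5,6,7,8,9,10,11,12,13,14,15}
step 1: v3 <- 1                      {0,1,2,3,4,5,6,7,8,9,10,11,12,13,14,15}
step 2: eval (v3 < (2 + (lane // 3))) {0,1,2,3,4,5,6,7,8,9,10,11,12,13,14,15}
step 3: v0 <- (lane + (-5 // 5))     {0,1,2,3,4,5,6,7,8,9,10,11,12,13,14,15}
step 4: v3 <- (v3 + 3)               {0,1,2,3,4,5,6,7,8,9,10,11,12,13,14,15}
step 5: eval (v3 < (2 + (lane // 3))) {0,1,2,3,4,5,6,7,8,9,10,11,12,13,14,15}
step 6: v0 <- (lane + (-5 // 5))     {9,10,11,12,13,14,15}
step 7: v3 <- (v3 + 3)               {9,10,11,12,13,14,15}
step 8: eval (v3 < (2 + (lane // 3))) {9,10,11,12,13,14,15}
step 9: eval ((lane % -3) == (lane + v0)) {0,1,2,3,4,5,6,7,8,9,10,11,12,13,14,15}
step 10: v0 <- (max(v2, v0) + (3 % 2)) {0,1,2,3,4,5,6,7,8,9,10,11,12,13,14,15}

Answer: 11 steps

v2: -3,-3,-3,-3,-3,-3,-3,-3,-3,-3,-3,-3,-3,-3,-3,-3
v3: 4,4,4,4,4,4,4,4,4,7,7,7,7,7,7,7
v0: 0,1,2,3,4,5,6,7,8,9,10,11,12,13,14,15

steps = 11; useful = 149; efficiency = 149/176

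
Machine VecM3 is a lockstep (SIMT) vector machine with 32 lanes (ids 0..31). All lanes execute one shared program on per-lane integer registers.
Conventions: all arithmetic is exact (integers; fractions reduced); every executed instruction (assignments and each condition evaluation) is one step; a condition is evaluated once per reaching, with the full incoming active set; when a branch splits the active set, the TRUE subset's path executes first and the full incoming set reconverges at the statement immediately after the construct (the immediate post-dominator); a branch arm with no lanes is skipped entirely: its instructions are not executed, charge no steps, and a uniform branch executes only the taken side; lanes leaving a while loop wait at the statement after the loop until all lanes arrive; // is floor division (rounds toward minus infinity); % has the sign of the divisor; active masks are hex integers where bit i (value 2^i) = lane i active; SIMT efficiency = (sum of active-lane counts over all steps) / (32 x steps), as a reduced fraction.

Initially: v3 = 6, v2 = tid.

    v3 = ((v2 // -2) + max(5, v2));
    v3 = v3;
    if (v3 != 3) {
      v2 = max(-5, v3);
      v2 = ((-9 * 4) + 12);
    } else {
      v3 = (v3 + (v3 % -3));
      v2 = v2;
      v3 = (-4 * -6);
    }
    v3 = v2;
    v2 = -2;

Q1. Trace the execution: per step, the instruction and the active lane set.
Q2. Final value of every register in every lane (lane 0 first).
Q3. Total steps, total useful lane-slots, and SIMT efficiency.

step 0: v3 <- ((v2 // -2) + max(5, v2)) 0xffffffff
step 1: v3 <- v3                     0xffffffff
step 2: eval (v3 != 3)               0xffffffff
step 3: v2 <- max(-5, v3)            0xffffff27
step 4: v2 <- ((-9 * 4) + 12)        0xffffff27
step 5: v3 <- (v3 + (v3 % -3))       0x000000d8
step 6: v2 <- v2                     0x000000d8
step 7: v3 <- (-4 * -6)              0x000000d8
step 8: v3 <- v2                     0xffffffff
step 9: v2 <- -2                     0xffffffff

Answer: 10 steps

v3: -24,-24,-24,3,4,-24,6,7,-24,-24,-24,-24,-24,-24,-24,-24,-24,-24,-24,-24,-24,-24,-24,-24,-24,-24,-24,-24,-24,-24,-24,-24
v2: -2,-2,-2,-2,-2,-2,-2,-2,-2,-2,-2,-2,-2,-2,-2,-2,-2,-2,-2,-2,-2,-2,-2,-2,-2,-2,-2,-2,-2,-2,-2,-2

steps = 10; useful = 228; efficiency = 228/320 = 57/80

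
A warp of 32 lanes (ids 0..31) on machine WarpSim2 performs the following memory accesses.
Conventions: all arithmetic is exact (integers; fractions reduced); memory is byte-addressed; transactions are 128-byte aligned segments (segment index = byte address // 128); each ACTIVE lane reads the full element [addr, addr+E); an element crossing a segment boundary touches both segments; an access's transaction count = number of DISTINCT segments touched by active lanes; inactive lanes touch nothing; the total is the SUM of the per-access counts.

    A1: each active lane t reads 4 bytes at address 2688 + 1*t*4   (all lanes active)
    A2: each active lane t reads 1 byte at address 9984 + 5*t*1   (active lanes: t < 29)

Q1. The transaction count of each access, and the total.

A1: 1 transaction
A2: 2 transactions

Answer: 1,2; total 3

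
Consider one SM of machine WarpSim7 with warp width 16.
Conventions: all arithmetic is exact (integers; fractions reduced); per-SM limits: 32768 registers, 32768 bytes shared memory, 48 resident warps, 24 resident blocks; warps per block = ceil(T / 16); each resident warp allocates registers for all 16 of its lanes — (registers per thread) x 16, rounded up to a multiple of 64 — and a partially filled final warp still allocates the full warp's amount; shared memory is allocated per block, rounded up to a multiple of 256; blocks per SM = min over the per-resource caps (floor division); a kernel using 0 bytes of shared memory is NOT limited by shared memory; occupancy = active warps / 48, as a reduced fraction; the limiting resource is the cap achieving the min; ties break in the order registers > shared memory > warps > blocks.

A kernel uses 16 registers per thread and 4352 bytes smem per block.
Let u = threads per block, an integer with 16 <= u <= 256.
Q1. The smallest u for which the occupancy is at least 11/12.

Answer: u = 113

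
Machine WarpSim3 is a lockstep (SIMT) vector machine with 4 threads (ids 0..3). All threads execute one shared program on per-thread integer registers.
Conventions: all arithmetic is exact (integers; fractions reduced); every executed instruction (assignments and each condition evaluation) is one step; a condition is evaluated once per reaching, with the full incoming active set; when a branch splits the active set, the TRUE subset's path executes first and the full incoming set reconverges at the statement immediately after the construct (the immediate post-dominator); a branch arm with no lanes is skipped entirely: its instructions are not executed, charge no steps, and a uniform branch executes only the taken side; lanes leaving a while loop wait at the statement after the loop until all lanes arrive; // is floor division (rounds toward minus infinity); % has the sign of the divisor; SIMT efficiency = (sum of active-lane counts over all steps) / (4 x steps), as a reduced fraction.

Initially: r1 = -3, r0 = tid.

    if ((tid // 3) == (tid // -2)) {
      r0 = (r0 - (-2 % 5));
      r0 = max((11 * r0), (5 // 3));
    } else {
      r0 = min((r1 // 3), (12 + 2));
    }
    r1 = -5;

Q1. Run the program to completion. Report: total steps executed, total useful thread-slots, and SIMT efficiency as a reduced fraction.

Answer: 5 steps, 13 useful, 13/20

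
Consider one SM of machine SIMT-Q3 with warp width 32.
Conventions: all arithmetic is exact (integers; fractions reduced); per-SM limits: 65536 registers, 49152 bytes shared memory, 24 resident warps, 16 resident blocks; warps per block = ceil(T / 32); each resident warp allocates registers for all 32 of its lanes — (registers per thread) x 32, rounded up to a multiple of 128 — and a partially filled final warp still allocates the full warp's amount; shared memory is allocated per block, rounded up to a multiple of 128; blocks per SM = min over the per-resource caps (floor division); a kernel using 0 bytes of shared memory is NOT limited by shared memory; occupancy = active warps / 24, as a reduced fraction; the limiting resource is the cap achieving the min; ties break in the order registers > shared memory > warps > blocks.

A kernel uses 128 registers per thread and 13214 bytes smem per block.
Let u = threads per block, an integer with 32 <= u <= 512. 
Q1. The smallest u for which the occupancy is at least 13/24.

Answer: u = 129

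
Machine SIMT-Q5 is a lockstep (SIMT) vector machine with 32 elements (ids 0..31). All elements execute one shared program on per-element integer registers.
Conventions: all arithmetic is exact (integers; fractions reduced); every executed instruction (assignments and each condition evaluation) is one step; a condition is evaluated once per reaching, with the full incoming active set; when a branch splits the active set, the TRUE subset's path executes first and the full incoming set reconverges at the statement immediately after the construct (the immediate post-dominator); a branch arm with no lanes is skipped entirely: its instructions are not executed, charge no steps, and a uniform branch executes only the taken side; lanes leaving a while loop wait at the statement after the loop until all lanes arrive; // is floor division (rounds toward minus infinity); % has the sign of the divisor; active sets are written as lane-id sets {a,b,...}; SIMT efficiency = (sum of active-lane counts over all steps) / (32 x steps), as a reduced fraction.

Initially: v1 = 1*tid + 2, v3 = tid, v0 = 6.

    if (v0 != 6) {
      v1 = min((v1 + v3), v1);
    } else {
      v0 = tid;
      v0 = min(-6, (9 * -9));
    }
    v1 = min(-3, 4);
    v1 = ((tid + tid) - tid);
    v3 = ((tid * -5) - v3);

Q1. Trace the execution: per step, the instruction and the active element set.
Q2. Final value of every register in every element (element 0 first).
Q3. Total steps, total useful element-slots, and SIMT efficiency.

step 0: eval (v0 != 6)               {0,1,2,3,4,5,6,7,8,9,10,11,12,13,14,15,16,17,18,19,20,21,22,23,24,25,26,27,28,29,30,31}
step 1: v0 <- tid                    {0,1,2,3,4,5,6,7,8,9,10,11,12,13,14,15,16,17,18,19,20,21,22,23,24,25,26,27,28,29,30,31}
step 2: v0 <- min(-6, (9 * -9))      {0,1,2,3,4,5,6,7,8,9,10,11,12,13,14,15,16,17,18,19,20,21,22,23,24,25,26,27,28,29,30,31}
step 3: v1 <- min(-3, 4)             {0,1,2,3,4,5,6,7,8,9,10,11,12,13,14,15,16,17,18,19,20,21,22,23,24,25,26,27,28,29,30,31}
step 4: v1 <- ((tid + tid) - tid)    {0,1,2,3,4,5,6,7,8,9,10,11,12,13,14,15,16,17,18,19,20,21,22,23,24,25,26,27,28,29,30,31}
step 5: v3 <- ((tid * -5) - v3)      {0,1,2,3,4,5,6,7,8,9,10,11,12,13,14,15,16,17,18,19,20,21,22,23,24,25,26,27,28,29,30,31}

Answer: 6 steps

v1: 0,1,2,3,4,5,6,7,8,9,10,11,12,13,14,15,16,17,18,19,20,21,22,23,24,25,26,27,28,29,30,31
v3: 0,-6,-12,-18,-24,-30,-36,-42,-48,-54,-60,-66,-72,-78,-84,-90,-96,-102,-108,-114,-120,-126,-132,-138,-144,-150,-156,-162,-168,-174,-180,-186
v0: -81,-81,-81,-81,-81,-81,-81,-81,-81,-81,-81,-81,-81,-81,-81,-81,-81,-81,-81,-81,-81,-81,-81,-81,-81,-81,-81,-81,-81,-81,-81,-81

steps = 6; useful = 192; efficiency = 192/192 = 1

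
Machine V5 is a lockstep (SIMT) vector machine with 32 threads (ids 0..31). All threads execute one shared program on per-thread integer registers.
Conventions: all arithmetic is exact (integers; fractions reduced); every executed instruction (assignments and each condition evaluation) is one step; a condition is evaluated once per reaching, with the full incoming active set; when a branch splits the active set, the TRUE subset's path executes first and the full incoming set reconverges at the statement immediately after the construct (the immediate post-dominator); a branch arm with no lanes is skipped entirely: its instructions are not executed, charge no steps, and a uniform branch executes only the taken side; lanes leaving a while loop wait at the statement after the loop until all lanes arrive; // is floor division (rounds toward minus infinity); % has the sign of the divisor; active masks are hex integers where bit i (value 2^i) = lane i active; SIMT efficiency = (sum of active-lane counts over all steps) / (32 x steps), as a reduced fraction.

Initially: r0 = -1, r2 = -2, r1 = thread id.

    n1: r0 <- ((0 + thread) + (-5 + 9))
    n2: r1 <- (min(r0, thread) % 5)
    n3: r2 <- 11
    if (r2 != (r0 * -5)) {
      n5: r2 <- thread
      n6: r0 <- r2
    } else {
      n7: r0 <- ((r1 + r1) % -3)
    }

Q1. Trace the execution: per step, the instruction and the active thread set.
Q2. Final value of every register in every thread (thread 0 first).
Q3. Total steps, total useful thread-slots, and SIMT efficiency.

step 0: r0 <- ((0 + thread) + (-5 + 9)) 0xffffffff
step 1: r1 <- (min(r0, thread) % 5)  0xffffffff
step 2: r2 <- 11                     0xffffffff
step 3: eval (r2 != (r0 * -5))       0xffffffff
step 4: r2 <- thread                 0xffffffff
step 5: r0 <- r2                     0xffffffff

Answer: 6 steps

r0: 0,1,2,3,4,5,6,7,8,9,10,11,12,13,14,15,16,17,18,19,20,21,22,23,24,25,26,27,28,29,30,31
r2: 0,1,2,3,4,5,6,7,8,9,10,11,12,13,14,15,16,17,18,19,20,21,22,23,24,25,26,27,28,29,30,31
r1: 0,1,2,3,4,0,1,2,3,4,0,1,2,3,4,0,1,2,3,4,0,1,2,3,4,0,1,2,3,4,0,1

steps = 6; useful = 192; efficiency = 192/192 = 1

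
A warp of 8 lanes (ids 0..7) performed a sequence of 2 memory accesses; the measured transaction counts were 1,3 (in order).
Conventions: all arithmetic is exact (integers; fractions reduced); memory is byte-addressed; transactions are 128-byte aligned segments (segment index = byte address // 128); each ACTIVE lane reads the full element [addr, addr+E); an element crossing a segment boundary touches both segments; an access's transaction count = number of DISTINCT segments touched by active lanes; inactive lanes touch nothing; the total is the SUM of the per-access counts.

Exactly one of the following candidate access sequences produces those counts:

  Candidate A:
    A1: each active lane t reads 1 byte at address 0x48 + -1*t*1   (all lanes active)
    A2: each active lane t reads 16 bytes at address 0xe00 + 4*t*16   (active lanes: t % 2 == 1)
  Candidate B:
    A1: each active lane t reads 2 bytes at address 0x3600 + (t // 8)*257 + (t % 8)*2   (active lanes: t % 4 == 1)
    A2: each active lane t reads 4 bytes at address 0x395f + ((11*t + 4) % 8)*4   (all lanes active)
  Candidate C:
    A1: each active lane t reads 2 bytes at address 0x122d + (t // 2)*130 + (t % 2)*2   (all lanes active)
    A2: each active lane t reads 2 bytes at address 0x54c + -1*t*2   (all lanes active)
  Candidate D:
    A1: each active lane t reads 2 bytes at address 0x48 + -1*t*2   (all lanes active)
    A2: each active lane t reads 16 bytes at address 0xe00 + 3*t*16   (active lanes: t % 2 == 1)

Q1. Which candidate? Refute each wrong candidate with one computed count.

A: A2 gives 4 transactions, not 3
B: A2 gives 1 transaction, not 3
C: A1 gives 4 transactions, not 1
D: all counts match (1,3)

Answer: D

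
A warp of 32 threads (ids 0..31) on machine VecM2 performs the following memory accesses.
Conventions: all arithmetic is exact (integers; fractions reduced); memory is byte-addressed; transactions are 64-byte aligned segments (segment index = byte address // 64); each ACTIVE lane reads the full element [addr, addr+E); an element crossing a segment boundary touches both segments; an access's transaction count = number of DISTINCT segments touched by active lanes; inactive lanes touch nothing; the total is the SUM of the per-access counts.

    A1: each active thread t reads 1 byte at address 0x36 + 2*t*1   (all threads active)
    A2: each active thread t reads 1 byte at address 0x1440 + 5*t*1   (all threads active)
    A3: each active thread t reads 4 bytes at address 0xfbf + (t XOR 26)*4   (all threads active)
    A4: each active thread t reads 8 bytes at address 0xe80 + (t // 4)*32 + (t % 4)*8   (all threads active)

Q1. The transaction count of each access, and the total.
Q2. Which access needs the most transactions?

A1: 2 transactions
A2: 3 transactions
A3: 3 transactions
A4: 4 transactions

Answer: 2,3,3,4; total 12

Answer: A4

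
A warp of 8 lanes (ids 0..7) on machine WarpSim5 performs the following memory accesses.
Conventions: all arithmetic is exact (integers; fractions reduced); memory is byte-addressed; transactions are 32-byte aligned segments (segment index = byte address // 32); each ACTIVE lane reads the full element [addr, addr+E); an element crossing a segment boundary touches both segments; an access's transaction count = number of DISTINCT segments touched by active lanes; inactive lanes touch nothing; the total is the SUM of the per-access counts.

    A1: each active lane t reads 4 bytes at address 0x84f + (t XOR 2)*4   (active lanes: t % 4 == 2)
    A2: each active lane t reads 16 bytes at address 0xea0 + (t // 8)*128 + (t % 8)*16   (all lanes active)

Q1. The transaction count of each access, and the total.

A1: 2 transactions
A2: 4 transactions

Answer: 2,4; total 6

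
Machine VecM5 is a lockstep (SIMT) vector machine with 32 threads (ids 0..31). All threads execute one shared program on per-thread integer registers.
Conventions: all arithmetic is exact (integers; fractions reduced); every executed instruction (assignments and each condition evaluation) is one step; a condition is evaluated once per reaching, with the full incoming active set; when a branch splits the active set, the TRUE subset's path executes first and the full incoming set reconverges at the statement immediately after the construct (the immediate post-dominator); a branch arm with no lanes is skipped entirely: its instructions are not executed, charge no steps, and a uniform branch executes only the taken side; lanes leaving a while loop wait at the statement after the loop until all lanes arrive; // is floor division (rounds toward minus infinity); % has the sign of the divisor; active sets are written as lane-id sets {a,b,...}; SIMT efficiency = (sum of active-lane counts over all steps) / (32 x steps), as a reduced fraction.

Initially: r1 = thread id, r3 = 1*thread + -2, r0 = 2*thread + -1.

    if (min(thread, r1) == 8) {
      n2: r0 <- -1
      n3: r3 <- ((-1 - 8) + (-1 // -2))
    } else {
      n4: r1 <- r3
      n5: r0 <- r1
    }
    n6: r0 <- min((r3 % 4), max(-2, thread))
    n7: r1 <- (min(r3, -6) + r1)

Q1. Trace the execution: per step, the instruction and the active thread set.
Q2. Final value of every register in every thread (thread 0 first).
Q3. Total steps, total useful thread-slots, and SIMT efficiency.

step 0: eval (min(thread, r1) == 8)  {0,1,2,3,4,5,6,7,8,9,10,11,12,13,14,15,16,17,18,19,20,21,22,23,24,25,26,27,28,29,30,31}
step 1: r0 <- -1                     {8}
step 2: r3 <- ((-1 - 8) + (-1 // -2)) {8}
step 3: r1 <- r3                     {0,1,2,3,4,5,6,7,9,10,11,12,13,14,15,16,17,18,19,20,21,22,23,24,25,26,27,28,29,30,31}
step 4: r0 <- r1                     {0,1,2,3,4,5,6,7,9,10,11,12,13,14,15,16,17,18,19,20,21,22,23,24,25,26,27,28,29,30,31}
step 5: r0 <- min((r3 % 4), max(-2, thread)) {0,1,2,3,4,5,6,7,8,9,10,11,12,13,14,15,16,17,18,19,20,21,22,23,24,25,26,27,28,29,30,31}
step 6: r1 <- (min(r3, -6) + r1)     {0,1,2,3,4,5,6,7,8,9,10,11,12,13,14,15,16,17,18,19,20,21,22,23,24,25,26,27,28,29,30,31}

Answer: 7 steps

r1: -8,-7,-6,-5,-4,-3,-2,-1,-1,1,2,3,4,5,6,7,8,9,10,11,12,13,14,15,16,17,18,19,20,21,22,23
r3: -2,-1,0,1,2,3,4,5,-9,7,8,9,10,11,12,13,14,15,16,17,18,19,20,21,22,23,24,25,26,27,28,29
r0: 0,1,0,1,2,3,0,1,3,3,0,1,2,3,0,1,2,3,0,1,2,3,0,1,2,3,0,1,2,3,0,1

steps = 7; useful = 160; efficiency = 160/224 = 5/7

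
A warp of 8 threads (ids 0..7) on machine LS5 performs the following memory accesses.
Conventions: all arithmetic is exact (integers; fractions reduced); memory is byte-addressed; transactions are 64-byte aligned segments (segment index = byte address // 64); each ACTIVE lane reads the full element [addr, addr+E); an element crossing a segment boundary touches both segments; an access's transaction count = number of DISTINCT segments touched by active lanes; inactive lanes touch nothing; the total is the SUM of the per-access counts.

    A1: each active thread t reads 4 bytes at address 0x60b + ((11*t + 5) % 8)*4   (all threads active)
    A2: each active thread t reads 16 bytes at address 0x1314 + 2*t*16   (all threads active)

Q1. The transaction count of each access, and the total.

A1: 1 transaction
A2: 5 transactions

Answer: 1,5; total 6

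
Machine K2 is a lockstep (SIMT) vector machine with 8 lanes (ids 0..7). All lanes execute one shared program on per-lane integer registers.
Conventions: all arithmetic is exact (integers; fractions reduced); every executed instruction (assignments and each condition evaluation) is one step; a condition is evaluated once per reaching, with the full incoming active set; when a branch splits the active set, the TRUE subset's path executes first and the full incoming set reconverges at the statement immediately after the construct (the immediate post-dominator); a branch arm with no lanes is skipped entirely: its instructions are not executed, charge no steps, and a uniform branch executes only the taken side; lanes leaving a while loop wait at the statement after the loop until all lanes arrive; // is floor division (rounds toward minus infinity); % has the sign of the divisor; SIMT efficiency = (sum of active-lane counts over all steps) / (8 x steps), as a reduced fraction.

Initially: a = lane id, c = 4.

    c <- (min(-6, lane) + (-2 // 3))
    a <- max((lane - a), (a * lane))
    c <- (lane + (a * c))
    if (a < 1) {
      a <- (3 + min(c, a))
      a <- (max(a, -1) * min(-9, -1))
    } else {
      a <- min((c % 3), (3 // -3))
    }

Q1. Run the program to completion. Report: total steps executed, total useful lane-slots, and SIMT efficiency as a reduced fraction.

Answer: 7 steps, 41 useful, 41/56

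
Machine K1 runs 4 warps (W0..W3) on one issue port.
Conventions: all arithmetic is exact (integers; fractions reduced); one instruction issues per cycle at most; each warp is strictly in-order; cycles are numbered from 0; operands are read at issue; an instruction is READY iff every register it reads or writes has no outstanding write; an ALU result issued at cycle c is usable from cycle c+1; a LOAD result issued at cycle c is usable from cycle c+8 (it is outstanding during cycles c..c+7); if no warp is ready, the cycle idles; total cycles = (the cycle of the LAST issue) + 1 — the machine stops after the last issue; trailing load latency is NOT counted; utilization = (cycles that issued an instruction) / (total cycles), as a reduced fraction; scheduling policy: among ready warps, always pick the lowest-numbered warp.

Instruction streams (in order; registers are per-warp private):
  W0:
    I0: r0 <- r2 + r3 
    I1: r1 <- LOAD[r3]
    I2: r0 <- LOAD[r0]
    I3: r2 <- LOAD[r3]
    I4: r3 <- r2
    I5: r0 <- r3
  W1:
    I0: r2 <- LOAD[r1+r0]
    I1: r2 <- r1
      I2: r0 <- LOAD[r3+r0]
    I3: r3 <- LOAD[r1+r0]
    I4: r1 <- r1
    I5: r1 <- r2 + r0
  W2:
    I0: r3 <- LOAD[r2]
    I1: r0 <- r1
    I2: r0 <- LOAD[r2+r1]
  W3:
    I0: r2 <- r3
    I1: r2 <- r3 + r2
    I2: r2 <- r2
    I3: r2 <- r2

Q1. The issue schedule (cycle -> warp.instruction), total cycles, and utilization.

cycle 0: W0.I0
cycle 1: W0.I1
cycle 2: W0.I2
cycle 3: W0.I3
cycle 4: W1.I0
cycle 5: W2.I0
cycle 6: W2.I1
cycle 7: W2.I2
cycle 8: W3.I0
cycle 9: W3.I1
cycle 10: W3.I2
cycle 11: W0.I4
cycle 12: W0.I5
cycle 13: W1.I1
cycle 14: W1.I2
cycle 15: W3.I3
cycle 16: idle
cycle 17: idle
cycle 18: idle
cycle 19: idle
cycle 20: idle
cycle 21: idle
cycle 22: W1.I3
cycle 23: W1.I4
cycle 24: W1.I5

Answer: 25 cycles, utilization 19/25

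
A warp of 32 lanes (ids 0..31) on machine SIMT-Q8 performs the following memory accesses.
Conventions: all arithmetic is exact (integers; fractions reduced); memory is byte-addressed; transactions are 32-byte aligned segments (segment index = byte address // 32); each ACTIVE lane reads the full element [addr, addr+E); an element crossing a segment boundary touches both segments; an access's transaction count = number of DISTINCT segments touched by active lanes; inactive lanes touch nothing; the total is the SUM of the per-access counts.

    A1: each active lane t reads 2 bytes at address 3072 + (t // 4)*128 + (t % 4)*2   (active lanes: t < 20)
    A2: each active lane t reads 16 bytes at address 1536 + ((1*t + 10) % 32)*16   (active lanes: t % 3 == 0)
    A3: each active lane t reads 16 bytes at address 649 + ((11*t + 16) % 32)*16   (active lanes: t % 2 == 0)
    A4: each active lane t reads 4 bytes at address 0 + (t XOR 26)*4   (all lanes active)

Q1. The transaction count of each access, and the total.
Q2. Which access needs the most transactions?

A1: 5 transactions
A2: 11 transactions
A3: 16 transactions
A4: 4 transactions

Answer: 5,11,16,4; total 36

Answer: A3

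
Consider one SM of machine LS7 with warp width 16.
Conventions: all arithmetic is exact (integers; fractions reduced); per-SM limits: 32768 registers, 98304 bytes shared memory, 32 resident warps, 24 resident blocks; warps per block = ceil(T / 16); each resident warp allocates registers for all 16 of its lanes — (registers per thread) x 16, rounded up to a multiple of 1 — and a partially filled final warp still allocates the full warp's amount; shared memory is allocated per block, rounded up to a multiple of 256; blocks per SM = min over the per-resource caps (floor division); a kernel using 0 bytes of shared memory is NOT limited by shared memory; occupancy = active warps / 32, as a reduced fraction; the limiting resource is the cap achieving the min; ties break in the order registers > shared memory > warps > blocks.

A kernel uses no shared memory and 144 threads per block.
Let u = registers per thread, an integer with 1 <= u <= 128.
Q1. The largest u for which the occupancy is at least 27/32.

Answer: u = 75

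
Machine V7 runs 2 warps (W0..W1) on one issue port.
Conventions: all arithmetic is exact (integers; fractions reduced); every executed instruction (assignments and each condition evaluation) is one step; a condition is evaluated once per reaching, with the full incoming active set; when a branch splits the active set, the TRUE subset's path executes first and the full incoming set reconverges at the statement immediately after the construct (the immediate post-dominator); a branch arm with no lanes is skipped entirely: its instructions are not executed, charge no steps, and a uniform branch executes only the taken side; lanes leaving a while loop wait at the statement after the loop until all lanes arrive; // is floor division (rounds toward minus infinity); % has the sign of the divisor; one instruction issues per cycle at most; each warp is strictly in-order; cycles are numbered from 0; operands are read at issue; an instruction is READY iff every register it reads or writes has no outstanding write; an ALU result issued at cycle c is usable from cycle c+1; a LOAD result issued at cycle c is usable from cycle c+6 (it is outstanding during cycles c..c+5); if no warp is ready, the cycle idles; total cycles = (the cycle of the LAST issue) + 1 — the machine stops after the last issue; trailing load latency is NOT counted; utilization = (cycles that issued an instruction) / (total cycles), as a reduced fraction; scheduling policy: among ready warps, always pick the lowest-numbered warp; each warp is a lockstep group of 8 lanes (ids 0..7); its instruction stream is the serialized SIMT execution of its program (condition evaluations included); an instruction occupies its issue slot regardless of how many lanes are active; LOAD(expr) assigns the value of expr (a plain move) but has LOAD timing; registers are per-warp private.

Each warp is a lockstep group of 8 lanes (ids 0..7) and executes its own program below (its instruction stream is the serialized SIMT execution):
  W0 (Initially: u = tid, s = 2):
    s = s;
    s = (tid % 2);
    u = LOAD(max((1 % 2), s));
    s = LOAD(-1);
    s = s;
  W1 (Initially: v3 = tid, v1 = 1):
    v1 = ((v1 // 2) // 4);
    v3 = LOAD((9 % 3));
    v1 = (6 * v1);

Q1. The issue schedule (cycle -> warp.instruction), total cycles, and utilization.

cycle 0: W0.I0
cycle 1: W0.I1
cycle 2: W0.I2
cycle 3: W0.I3
cycle 4: W1.I0
cycle 5: W1.I1
cycle 6: W1.I2
cycle 7: idle
cycle 8: idle
cycle 9: W0.I4

Answer: 10 cycles, utilization 4/5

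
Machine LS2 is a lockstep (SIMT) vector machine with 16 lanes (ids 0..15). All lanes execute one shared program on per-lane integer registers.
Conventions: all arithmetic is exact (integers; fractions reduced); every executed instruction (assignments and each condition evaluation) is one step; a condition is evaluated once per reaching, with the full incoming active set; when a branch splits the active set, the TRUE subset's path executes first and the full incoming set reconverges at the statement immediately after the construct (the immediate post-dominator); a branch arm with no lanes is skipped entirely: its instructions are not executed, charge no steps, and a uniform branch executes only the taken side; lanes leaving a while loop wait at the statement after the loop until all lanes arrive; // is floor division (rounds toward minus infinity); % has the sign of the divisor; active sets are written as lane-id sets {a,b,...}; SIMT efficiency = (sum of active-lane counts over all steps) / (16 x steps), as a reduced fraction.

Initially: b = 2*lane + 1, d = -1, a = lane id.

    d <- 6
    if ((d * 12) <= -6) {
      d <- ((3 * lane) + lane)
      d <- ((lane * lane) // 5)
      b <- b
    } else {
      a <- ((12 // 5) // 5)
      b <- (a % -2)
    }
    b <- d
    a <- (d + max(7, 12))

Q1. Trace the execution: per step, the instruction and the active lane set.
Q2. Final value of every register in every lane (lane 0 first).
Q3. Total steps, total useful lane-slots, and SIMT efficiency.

step 0: d <- 6                       {0,1,2,3,4,5,6,7,8,9,10,11,12,13,14,15}
step 1: eval ((d * 12) <= -6)        {0,1,2,3,4,5,6,7,8,9,10,11,12,13,14,15}
step 2: a <- ((12 // 5) // 5)        {0,1,2,3,4,5,6,7,8,9,10,11,12,13,14,15}
step 3: b <- (a % -2)                {0,1,2,3,4,5,6,7,8,9,10,11,12,13,14,15}
step 4: b <- d                       {0,1,2,3,4,5,6,7,8,9,10,11,12,13,14,15}
step 5: a <- (d + max(7, 12))        {0,1,2,3,4,5,6,7,8,9,10,11,12,13,14,15}

Answer: 6 steps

b: 6,6,6,6,6,6,6,6,6,6,6,6,6,6,6,6
d: 6,6,6,6,6,6,6,6,6,6,6,6,6,6,6,6
a: 18,18,18,18,18,18,18,18,18,18,18,18,18,18,18,18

steps = 6; useful = 96; efficiency = 96/96 = 1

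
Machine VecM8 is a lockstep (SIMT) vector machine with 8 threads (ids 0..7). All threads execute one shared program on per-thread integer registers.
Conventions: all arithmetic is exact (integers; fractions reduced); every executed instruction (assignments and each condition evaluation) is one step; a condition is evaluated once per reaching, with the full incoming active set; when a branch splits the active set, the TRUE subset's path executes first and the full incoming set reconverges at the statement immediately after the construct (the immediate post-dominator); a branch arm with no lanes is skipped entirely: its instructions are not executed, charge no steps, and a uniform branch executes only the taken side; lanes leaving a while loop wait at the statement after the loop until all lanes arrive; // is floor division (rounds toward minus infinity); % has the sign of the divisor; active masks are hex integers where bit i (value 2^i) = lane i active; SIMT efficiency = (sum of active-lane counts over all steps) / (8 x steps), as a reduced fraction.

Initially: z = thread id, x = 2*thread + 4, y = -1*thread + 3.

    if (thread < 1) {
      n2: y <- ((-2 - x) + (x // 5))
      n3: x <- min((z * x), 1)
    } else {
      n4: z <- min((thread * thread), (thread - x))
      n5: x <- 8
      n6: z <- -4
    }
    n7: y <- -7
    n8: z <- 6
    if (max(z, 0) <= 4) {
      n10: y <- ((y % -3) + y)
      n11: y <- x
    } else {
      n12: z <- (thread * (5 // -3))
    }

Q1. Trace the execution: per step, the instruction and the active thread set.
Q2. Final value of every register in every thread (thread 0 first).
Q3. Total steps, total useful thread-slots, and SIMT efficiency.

step 0: eval (thread < 1)            0xff
step 1: y <- ((-2 - x) + (x // 5))   0x01
step 2: x <- min((z * x), 1)         0x01
step 3: z <- min((thread * thread), (thread - x)) 0xfe
step 4: x <- 8                       0xfe
step 5: z <- -4                      0xfe
step 6: y <- -7                      0xff
step 7: z <- 6                       0xff
step 8: eval (max(z, 0) <= 4)        0xff
step 9: z <- (thread * (5 // -3))    0xff

Answer: 10 steps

z: 0,-2,-4,-6,-8,-10,-12,-14
x: 0,8,8,8,8,8,8,8
y: -7,-7,-7,-7,-7,-7,-7,-7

steps = 10; useful = 63; efficiency = 63/80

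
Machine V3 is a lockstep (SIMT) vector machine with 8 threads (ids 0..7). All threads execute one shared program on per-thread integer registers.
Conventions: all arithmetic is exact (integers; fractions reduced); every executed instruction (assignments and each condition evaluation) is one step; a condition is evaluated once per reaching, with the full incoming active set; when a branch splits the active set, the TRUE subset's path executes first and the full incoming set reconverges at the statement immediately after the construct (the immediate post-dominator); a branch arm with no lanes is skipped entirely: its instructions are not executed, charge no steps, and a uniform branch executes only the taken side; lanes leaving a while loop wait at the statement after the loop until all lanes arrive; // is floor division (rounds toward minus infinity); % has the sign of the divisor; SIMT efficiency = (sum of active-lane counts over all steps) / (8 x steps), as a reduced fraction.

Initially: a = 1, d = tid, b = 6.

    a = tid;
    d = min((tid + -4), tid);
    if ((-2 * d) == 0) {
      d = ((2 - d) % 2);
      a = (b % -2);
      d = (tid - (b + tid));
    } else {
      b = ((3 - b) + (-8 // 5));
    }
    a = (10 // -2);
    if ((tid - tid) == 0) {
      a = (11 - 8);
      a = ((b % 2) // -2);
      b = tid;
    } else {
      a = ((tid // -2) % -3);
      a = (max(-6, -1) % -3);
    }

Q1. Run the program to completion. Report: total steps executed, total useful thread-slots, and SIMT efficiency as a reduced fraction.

Answer: 12 steps, 74 useful, 37/48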